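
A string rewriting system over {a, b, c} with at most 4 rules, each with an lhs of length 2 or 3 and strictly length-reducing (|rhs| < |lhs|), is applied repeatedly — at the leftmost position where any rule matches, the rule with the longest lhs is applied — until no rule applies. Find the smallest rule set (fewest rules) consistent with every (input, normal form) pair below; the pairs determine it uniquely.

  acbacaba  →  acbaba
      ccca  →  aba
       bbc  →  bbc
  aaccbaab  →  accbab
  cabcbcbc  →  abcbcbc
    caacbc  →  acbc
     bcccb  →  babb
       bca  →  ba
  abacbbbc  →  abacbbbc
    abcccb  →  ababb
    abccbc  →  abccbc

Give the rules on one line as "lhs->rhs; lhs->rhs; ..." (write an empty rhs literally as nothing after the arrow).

  | acbacaba => acbaaba => acbaba
  | ccca => aba
  | bbc
  | aaccbaab => accbaab => accbab

aa->a; ca->a; ccc->ab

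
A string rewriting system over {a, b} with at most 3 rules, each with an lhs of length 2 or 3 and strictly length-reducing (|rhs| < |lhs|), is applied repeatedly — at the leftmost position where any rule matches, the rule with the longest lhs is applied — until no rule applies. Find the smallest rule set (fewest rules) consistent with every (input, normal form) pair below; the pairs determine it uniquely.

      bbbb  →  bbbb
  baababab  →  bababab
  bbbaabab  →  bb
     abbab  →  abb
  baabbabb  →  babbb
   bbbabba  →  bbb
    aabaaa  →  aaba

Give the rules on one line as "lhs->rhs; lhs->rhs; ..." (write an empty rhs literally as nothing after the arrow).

baa->ba; bba->b

  | bbbb
  | baababab => bababab
  | bbbaabab => bbabab => bbab => bb
  | abbab => abb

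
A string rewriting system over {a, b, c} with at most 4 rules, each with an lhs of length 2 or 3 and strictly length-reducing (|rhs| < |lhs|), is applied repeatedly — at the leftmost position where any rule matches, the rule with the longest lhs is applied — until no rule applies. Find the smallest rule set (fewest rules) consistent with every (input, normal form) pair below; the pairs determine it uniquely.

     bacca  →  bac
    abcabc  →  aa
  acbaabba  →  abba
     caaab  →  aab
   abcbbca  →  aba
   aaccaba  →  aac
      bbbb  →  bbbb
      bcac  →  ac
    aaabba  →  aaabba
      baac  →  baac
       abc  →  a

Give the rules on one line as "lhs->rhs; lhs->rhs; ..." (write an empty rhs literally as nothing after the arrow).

  | bacca => bac
  | abcabc => aabc => aa
  | acbaabba => acabba => abba
  | caaab => aab

bc->; ca->; cba->c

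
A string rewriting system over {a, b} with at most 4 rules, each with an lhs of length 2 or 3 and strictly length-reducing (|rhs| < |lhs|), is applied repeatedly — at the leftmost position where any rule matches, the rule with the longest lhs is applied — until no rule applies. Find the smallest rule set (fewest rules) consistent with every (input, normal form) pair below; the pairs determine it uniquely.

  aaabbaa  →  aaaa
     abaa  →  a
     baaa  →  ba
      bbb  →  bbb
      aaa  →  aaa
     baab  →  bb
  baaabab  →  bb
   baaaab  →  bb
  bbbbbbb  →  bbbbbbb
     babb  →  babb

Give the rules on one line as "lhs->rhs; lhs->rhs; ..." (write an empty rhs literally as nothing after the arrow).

aba->; baa->b; bba->

  | aaabbaa => aaaa
  | abaa => a
  | baaa => ba
  | bbb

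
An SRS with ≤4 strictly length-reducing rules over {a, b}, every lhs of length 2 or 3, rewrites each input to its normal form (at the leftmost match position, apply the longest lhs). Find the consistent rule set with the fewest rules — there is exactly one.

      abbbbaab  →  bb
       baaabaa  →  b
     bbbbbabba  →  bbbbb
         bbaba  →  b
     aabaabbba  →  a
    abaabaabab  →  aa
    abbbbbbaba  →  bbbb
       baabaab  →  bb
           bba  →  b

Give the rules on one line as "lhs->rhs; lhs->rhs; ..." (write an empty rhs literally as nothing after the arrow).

ab->; ba->b; bba->b

  | abbbbaab => bbbaab => bbab => bb
  | baaabaa => baabaa => babaa => bbaa => ba => b
  | bbbbbabba => bbbbbba => bbbbb
  | bbaba => bba => b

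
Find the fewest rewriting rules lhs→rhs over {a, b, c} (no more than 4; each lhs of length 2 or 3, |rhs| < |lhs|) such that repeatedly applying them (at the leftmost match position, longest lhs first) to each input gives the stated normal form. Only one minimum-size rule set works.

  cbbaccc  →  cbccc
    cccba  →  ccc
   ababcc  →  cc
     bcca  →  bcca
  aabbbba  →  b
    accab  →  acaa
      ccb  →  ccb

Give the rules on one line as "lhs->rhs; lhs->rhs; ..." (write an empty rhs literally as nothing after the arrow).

ab->; ba->; cab->aa

  | cbbaccc => cbccc
  | cccba => ccc
  | ababcc => abcc => cc
  | bcca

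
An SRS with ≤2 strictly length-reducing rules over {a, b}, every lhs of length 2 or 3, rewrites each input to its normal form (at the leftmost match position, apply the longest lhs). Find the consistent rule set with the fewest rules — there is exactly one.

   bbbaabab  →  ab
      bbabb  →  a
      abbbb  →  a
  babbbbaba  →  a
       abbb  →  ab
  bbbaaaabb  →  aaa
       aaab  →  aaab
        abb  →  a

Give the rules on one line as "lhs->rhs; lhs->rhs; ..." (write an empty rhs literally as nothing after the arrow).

ba->; bb->

  | bbbaabab => baabab => abab => ab
  | bbabb => abb => a
  | abbbb => abb => a
  | babbbbaba => bbbbaba => bbaba => aba => a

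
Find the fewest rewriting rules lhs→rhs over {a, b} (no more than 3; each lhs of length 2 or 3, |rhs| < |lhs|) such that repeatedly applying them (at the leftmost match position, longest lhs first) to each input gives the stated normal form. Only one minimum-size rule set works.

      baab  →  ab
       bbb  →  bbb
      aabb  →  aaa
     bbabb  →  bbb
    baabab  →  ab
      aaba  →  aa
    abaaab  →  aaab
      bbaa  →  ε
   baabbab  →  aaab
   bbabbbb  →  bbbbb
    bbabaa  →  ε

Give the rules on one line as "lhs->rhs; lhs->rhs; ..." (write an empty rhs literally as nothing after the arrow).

  | baab => ab
  | bbb
  | aabb => aaa
  | bbabb => bbb

abb->aa; ba->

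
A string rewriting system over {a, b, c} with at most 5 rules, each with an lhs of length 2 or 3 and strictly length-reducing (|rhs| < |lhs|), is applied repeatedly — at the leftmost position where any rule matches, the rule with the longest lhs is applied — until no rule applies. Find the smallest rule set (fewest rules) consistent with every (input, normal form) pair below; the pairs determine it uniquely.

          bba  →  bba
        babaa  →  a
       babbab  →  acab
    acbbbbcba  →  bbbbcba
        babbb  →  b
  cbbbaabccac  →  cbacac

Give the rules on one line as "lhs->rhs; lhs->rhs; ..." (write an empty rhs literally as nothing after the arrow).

  | bba
  | babaa => baa => a
  | babbab => bccab => acab
  | acbbbbcba => bbbbcba

abb->cc; acb->b; baa->a; bcc->ac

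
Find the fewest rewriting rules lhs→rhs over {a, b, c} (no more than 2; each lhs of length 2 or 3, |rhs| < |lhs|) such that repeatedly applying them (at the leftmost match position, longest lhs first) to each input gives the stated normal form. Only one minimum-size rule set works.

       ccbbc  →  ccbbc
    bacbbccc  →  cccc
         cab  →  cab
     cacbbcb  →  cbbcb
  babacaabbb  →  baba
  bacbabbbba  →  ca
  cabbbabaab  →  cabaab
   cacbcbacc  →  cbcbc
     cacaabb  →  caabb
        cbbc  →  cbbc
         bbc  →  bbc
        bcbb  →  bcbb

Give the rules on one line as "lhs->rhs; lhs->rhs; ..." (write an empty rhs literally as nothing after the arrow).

ac->; bbb->c

  | ccbbc
  | bacbbccc => bbbccc => cccc
  | cab
  | cacbbcb => cbbcb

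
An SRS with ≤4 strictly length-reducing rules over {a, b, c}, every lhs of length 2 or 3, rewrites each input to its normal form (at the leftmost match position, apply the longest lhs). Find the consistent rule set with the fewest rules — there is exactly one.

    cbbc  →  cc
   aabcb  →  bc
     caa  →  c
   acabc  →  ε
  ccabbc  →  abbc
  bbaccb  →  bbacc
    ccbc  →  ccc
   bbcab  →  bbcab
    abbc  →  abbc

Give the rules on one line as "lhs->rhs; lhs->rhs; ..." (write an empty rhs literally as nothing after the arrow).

  | cbbc => cbc => cc
  | aabcb => bcb => bc
  | caa => c
  | acabc => acca => aa => ε

aa->; abc->ca; cb->c; cca->a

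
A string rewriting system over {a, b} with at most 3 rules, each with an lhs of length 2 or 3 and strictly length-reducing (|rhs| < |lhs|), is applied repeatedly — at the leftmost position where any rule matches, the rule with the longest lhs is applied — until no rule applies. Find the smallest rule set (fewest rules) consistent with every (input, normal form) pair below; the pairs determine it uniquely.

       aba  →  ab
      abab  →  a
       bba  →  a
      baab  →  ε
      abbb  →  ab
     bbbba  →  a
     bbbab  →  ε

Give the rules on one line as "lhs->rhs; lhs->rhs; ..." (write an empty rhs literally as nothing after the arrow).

  | aba => ab
  | abab => abb => a
  | bba => a
  | baab => bab => bb => ε

ba->b; bb->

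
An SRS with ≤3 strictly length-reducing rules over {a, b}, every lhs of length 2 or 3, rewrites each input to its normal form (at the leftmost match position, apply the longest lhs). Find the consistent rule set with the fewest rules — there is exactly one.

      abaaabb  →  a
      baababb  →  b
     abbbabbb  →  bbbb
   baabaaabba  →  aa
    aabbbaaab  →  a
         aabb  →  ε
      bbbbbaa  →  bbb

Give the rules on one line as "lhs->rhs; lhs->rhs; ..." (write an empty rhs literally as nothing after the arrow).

ab->; ba->

  | abaaabb => aaabb => aab => a
  | baababb => ababb => abb => b
  | abbbabbb => bbabbb => bbbb
  | baabaaabba => abaaabba => aaabba => aaba => aa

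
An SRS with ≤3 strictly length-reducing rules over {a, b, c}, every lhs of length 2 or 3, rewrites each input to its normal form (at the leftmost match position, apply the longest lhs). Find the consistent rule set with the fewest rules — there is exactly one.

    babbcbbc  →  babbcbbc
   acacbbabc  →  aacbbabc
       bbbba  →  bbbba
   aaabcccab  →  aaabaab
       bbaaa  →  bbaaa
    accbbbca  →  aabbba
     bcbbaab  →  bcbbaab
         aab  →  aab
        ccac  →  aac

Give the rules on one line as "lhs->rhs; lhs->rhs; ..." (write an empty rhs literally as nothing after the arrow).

  | babbcbbc
  | acacbbabc => aacbbabc
  | bbbba
  | aaabcccab => aaabacab => aaabaab

ca->a; cc->a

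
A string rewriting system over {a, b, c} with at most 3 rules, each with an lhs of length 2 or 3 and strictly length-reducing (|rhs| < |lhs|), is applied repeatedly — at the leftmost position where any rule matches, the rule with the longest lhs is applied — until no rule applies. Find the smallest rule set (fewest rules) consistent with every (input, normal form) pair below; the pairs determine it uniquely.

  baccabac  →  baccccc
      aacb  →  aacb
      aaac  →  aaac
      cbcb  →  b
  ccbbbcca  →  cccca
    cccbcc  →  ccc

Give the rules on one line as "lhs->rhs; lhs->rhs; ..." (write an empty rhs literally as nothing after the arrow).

aba->cc; bbb->; cbc->

  | baccabac => baccccc
  | aacb
  | aaac
  | cbcb => b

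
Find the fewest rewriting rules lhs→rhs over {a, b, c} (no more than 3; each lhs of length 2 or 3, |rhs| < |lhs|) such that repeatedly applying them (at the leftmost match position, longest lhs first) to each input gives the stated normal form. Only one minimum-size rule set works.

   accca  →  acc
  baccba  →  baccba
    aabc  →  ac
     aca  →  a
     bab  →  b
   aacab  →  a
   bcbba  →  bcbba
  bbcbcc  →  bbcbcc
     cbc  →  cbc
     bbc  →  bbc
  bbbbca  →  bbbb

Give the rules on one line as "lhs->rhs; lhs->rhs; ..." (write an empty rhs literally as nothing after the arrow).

ab->; ca->

  | accca => acc
  | baccba
  | aabc => ac
  | aca => a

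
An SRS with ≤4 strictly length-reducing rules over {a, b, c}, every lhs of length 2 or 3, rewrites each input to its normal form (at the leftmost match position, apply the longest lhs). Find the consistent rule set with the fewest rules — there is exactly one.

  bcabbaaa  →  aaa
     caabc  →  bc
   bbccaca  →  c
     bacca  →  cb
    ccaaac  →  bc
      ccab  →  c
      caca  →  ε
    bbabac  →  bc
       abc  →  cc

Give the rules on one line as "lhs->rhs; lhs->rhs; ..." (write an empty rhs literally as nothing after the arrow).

  | bcabbaaa => bbbbaaa => bbaaa => aaa
  | caabc => babc => bc
  | bbccaca => ccaca => cbca => cbb => c
  | bacca => cca => cb

ab->c; ba->; bb->; ca->b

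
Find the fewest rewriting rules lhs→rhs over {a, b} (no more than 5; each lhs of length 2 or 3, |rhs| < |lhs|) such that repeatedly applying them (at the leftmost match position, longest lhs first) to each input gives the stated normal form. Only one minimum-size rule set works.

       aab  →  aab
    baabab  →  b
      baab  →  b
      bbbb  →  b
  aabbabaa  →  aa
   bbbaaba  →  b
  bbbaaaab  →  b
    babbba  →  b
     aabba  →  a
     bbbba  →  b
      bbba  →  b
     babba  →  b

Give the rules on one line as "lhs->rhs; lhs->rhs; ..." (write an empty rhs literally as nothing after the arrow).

aba->a; abb->b; ba->b; bb->b

  | aab
  | baabab => babab => bbab => bab => bb => b
  | baab => bab => bb => b
  | bbbb => bbb => bb => b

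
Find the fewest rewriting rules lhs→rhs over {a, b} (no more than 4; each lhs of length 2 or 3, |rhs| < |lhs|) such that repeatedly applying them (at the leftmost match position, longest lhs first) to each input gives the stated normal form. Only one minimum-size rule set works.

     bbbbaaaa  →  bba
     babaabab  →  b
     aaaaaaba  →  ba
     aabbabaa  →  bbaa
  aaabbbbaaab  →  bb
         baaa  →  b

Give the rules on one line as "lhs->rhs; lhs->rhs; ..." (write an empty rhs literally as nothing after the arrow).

  | bbbbaaaa => bbbaaaa => bbaaaa => bba
  | babaabab => baabab => babab => bab => b
  | aaaaaaba => aaaba => ba
  | aabbabaa => abbabaa => bbabaa => bbaa

aaa->; ab->b; bab->b; bbb->bb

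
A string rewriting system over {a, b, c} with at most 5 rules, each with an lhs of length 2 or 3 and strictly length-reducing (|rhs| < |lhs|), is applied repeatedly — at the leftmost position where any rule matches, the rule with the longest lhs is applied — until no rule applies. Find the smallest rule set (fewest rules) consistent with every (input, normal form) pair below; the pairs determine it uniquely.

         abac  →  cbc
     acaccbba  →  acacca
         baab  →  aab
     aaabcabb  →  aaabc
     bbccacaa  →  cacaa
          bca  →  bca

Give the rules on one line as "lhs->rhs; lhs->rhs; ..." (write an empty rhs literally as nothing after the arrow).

  | abac => cbc
  | acaccbba => acaccba => acacca
  | baab => aab
  | aaabcabb => aaabc

aba->cb; abb->; ba->a; bbc->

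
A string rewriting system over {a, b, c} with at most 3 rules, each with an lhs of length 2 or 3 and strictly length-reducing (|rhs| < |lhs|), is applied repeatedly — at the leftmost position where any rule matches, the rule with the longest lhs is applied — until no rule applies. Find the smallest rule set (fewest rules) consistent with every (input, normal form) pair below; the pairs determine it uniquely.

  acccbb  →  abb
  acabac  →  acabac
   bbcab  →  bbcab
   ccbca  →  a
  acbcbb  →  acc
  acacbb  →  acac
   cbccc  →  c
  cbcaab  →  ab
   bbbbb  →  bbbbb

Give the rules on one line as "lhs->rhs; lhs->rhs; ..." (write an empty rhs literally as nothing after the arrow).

  | acccbb => abb
  | acabac
  | bbcab
  | ccbca => ccca => a

cb->c; cca->; ccc->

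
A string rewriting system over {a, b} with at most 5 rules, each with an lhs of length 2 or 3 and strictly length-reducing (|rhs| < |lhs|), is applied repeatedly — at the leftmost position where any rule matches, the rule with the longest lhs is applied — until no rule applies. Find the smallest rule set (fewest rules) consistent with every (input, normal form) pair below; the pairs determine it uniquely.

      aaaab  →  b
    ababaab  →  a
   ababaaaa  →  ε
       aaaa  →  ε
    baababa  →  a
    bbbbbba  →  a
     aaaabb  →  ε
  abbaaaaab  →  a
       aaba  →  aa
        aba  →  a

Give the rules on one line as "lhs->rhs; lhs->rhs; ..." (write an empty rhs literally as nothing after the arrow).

  | aaaab => bab => b
  | ababaab => abaab => aab => a
  | ababaaaa => abaaaa => aaaa => ba => ε
  | aaaa => ba => ε

aaa->b; aab->a; ba->; bb->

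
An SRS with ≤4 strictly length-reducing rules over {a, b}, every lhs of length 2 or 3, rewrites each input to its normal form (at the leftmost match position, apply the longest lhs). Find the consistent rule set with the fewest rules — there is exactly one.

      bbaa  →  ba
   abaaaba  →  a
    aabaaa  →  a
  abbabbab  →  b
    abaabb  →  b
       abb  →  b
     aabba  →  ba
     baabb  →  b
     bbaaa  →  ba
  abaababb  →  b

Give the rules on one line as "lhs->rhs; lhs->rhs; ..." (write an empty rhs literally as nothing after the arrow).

  | bbaa => baa => ba
  | abaaaba => aaaba => aaba => aba => a
  | aabaaa => abaaa => aaa => aa => a
  | abbabbab => babbab => bbab => bab => b

aa->a; ab->; bb->b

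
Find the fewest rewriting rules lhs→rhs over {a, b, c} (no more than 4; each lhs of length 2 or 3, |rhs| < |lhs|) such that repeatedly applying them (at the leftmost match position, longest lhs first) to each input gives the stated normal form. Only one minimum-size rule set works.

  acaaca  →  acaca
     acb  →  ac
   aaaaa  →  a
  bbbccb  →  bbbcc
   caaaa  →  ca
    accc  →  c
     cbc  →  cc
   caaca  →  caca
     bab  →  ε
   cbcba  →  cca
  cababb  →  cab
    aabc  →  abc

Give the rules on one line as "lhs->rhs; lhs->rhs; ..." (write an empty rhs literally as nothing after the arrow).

aa->a; acc->; bab->; cb->c

  | acaaca => acaca
  | acb => ac
  | aaaaa => aaaa => aaa => aa => a
  | bbbccb => bbbcc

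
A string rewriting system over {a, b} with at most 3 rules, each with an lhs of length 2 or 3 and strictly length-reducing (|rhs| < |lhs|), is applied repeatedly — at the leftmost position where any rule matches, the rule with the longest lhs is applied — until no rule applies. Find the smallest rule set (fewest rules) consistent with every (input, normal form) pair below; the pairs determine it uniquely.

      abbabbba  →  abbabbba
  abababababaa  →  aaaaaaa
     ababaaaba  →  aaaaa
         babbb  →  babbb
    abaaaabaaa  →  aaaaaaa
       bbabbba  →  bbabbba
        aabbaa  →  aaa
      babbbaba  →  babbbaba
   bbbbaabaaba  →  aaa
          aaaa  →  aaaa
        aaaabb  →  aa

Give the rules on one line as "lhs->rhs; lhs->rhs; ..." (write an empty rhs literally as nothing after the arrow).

aab->a; baa->aa

  | abbabbba
  | abababababaa => ababababaaa => abababaaaa => ababaaaaa => abaaaaaa => aaaaaaa
  | ababaaaba => abaaaaba => aaaaaba => aaaaa
  | babbb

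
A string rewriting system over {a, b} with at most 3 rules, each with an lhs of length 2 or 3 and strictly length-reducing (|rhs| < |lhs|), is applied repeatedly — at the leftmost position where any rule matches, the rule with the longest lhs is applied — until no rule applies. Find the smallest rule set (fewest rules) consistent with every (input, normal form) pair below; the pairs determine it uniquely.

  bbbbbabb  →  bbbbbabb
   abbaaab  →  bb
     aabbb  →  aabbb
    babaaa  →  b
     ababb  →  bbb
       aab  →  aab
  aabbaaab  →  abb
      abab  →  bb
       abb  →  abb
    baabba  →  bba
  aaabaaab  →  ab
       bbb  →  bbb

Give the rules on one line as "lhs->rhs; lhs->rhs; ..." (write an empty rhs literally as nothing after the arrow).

  | bbbbbabb
  | abbaaab => abab => bb
  | aabbb
  | babaaa => bbaa => b

aaa->; aba->b; baa->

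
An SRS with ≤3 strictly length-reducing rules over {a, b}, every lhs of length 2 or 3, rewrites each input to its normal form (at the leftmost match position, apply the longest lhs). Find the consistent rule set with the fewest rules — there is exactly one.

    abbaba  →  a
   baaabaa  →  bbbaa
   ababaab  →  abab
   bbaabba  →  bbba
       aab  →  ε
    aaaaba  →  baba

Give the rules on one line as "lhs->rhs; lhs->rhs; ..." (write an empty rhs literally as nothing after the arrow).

  | abbaba => aaba => a
  | baaabaa => bbbaa
  | ababaab => abab
  | bbaabba => bbba

aaa->b; aab->; abb->a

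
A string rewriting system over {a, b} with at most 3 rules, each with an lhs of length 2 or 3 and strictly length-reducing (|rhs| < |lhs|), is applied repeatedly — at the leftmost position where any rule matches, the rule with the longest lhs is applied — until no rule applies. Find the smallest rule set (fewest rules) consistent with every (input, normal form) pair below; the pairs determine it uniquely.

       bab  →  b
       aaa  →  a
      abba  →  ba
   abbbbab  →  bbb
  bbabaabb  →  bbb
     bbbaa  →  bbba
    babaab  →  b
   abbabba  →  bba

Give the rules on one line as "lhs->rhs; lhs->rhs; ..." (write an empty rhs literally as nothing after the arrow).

  | bab => b
  | aaa => aa => a
  | abba => ba
  | abbbbab => bbbab => bbb

aa->a; ab->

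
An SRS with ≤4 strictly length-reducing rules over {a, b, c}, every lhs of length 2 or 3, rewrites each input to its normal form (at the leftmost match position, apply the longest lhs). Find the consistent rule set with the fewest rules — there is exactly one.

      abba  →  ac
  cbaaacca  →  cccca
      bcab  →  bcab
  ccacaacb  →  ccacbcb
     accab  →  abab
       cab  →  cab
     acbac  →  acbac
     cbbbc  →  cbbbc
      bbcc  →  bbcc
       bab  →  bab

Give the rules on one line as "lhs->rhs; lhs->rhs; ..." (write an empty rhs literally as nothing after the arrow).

aa->b; acc->ab; bba->c

  | abba => ac
  | cbaaacca => cbbacca => cccca
  | bcab
  | ccacaacb => ccacbcb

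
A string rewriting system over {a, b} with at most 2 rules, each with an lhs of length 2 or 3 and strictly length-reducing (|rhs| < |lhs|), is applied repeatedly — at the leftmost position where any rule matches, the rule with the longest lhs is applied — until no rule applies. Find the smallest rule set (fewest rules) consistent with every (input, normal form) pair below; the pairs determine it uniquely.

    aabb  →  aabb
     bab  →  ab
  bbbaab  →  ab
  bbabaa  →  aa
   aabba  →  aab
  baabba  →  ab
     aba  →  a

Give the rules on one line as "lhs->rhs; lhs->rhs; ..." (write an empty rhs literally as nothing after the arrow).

  | aabb
  | bab => ab
  | bbbaab => bbab => bab => ab
  | bbabaa => babaa => abaa => aa

ba->; bab->ab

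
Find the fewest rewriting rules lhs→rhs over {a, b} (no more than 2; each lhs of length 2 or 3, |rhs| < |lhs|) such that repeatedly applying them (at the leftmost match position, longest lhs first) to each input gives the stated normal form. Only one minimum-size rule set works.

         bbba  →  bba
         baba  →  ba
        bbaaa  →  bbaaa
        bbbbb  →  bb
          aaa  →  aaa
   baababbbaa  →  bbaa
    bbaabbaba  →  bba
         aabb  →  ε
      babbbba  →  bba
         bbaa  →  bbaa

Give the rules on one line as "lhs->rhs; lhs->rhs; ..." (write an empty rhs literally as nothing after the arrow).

ab->; bbb->bb

  | bbba => bba
  | baba => ba
  | bbaaa
  | bbbbb => bbbb => bbb => bb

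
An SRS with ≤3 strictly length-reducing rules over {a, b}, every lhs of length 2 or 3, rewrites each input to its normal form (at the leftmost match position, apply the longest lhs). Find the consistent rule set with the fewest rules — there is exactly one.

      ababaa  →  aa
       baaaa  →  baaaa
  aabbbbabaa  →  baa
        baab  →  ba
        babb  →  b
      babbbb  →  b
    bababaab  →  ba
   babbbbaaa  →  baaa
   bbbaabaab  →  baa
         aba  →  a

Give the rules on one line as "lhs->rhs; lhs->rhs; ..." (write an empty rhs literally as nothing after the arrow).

  | ababaa => abaa => aa
  | baaaa
  | aabbbbabaa => abbbabaa => bbabaa => babaa => baa
  | baab => ba

ab->; bb->b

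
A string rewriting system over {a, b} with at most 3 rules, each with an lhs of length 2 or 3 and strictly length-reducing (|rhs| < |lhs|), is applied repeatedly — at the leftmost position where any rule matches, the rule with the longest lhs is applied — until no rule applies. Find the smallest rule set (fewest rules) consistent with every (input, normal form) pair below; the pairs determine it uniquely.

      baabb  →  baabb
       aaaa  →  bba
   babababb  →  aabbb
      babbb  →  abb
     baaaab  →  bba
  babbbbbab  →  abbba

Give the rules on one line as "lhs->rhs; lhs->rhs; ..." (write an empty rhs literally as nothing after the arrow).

aaa->bb; aba->ab; bab->a

  | baabb
  | aaaa => bba
  | babababb => aababb => aabbb
  | babbb => abb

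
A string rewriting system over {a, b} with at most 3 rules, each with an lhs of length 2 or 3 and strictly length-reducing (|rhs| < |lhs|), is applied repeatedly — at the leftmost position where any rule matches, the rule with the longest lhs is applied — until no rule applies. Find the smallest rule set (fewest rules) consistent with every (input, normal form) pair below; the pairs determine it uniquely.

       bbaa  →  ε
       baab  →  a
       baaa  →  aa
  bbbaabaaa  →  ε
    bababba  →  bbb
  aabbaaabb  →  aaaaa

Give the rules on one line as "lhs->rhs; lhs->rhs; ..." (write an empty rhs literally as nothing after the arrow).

  | bbaa => ba => ε
  | baab => ab => a
  | baaa => aa
  | bbbaabaaa => bbabaaa => bbbaaa => bbaa => ba => ε

ab->a; ba->; bab->bb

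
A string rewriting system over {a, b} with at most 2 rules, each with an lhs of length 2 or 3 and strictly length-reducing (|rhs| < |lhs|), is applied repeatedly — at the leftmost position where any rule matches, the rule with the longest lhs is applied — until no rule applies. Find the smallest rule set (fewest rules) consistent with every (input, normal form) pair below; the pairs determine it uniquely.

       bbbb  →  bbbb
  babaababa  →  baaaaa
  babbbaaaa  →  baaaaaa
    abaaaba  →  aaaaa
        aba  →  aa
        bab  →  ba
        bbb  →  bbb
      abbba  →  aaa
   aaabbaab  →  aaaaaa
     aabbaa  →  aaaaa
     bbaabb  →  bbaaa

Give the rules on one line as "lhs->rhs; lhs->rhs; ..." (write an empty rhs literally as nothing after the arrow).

ab->a; abb->aa

  | bbbb
  | babaababa => baaababa => baaaaba => baaaaa
  | babbbaaaa => baabaaaa => baaaaaa
  | abaaaba => aaaaba => aaaaa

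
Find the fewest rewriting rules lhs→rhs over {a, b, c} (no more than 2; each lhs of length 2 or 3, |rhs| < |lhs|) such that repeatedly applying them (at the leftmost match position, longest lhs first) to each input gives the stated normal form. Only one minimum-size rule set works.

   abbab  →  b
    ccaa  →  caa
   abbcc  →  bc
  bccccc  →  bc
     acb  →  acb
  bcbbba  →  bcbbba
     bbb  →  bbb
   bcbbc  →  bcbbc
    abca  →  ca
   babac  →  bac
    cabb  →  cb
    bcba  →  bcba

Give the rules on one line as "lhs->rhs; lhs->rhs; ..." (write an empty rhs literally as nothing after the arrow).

  | abbab => bab => b
  | ccaa => caa
  | abbcc => bcc => bc
  | bccccc => bcccc => bccc => bcc => bc

ab->; cc->c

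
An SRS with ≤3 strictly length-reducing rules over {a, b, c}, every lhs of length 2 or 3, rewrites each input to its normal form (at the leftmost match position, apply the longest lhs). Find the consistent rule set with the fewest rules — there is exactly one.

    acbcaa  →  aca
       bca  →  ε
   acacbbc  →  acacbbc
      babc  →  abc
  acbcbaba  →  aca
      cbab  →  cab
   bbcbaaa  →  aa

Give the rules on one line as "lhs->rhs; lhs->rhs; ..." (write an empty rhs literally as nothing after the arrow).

ba->a; bca->

  | acbcaa => aca
  | bca => ε
  | acacbbc
  | babc => abc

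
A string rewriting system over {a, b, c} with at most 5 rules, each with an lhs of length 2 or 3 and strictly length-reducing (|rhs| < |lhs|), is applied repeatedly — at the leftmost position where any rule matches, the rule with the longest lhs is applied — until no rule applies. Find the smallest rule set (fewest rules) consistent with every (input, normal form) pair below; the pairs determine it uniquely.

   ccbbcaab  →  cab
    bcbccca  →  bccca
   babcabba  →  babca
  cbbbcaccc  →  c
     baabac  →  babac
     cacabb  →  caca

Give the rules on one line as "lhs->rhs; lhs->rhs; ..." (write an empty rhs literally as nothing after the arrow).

aa->a; acc->b; bb->; cb->

  | ccbbcaab => cbcaab => caab => cab
  | bcbccca => bccca
  | babcabba => babcaa => babca
  | cbbbcaccc => bbcaccc => caccc => cbc => c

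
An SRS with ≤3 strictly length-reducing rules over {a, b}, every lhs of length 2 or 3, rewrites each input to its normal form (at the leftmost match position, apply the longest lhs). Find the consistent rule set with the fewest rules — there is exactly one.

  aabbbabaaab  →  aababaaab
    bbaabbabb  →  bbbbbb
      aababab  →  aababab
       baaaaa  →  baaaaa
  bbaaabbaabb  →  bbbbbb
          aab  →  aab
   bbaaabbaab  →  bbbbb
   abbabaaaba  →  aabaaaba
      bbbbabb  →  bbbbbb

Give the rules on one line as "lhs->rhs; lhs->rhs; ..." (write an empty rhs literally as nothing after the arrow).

abb->a; bba->bb

  | aabbbabaaab => aababaaab
  | bbaabbabb => bbabbabb => bbbbabb => bbbbbb
  | aababab
  | baaaaa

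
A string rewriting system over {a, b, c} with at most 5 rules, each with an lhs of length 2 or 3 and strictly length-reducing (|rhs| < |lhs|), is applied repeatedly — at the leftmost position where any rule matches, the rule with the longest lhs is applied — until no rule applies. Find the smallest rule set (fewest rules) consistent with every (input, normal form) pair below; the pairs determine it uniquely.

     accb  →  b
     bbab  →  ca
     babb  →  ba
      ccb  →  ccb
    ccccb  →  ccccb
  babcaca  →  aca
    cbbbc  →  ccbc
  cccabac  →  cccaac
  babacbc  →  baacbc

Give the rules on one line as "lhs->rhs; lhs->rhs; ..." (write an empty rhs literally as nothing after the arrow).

  | accb => b
  | bbab => cab => ca
  | babb => bab => ba
  | ccb

ab->a; acc->; bac->; bb->c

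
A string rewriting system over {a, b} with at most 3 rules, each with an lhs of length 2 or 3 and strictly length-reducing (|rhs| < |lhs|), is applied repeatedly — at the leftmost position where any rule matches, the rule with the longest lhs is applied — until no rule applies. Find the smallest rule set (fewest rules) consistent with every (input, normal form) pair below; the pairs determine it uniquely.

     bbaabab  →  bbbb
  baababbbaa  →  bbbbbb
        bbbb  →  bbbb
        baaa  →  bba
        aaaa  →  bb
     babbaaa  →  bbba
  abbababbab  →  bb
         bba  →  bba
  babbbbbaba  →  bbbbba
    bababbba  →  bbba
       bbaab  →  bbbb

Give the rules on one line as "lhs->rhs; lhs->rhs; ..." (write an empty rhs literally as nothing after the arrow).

aa->b; ab->

  | bbaabab => bbbbab => bbbb
  | baababbbaa => bbbabbbaa => bbbbbaa => bbbbbb
  | bbbb
  | baaa => bba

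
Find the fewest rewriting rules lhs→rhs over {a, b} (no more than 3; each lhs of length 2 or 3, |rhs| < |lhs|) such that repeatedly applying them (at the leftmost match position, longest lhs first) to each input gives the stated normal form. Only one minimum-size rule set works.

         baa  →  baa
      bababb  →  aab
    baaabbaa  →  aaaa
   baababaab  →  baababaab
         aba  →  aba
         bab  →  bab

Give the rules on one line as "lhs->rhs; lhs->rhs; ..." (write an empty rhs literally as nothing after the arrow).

  | baa
  | bababb => babbb => bbbb => aab
  | baaabbaa => baabbaa => babbaa => bbbaa => aaaa
  | baababaab

abb->bb; bbb->aa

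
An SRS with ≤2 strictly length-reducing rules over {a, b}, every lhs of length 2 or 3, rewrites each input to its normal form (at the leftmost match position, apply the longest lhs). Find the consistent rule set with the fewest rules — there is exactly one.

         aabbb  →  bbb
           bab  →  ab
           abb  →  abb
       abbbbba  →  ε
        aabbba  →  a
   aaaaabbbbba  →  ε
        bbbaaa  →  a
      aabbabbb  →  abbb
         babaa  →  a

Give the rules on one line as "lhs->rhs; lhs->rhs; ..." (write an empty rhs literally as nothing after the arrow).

  | aabbb => bbb
  | bab => ab
  | abb
  | abbbbba => abbbba => abbba => abba => aba => aa => ε

aa->; ba->a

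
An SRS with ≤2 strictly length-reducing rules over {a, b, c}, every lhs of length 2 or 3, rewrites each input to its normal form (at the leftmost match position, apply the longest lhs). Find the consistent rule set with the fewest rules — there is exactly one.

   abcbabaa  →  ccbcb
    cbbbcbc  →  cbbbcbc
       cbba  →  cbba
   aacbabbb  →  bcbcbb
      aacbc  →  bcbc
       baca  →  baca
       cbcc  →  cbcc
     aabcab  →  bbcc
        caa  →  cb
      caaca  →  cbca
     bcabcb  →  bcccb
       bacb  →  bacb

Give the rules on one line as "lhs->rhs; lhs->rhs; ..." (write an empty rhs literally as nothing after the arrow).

  | abcbabaa => ccbabaa => ccbcaa => ccbcb
  | cbbbcbc
  | cbba
  | aacbabbb => bcbabbb => bcbcbb

aa->b; ab->c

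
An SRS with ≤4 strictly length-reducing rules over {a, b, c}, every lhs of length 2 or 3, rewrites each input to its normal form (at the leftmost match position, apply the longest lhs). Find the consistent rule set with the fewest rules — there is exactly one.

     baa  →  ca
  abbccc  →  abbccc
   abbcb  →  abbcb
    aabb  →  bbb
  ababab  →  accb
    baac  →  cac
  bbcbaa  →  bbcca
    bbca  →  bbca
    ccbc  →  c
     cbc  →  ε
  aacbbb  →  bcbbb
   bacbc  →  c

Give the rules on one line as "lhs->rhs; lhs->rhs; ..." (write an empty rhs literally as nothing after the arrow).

  | baa => ca
  | abbccc
  | abbcb
  | aabb => bbb

aa->b; ba->c; cbc->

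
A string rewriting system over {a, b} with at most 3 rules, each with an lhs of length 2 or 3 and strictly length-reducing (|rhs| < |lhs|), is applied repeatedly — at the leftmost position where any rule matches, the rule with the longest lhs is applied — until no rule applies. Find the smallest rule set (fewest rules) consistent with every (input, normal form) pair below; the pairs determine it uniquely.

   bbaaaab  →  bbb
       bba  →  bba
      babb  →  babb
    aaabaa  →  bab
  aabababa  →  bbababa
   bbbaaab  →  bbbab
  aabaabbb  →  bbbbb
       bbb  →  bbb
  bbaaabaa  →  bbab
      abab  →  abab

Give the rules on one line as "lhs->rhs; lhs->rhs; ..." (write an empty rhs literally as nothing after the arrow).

  | bbaaaab => bbaab => bbb
  | bba
  | babb
  | aaabaa => babaa => bab

aa->b; baa->b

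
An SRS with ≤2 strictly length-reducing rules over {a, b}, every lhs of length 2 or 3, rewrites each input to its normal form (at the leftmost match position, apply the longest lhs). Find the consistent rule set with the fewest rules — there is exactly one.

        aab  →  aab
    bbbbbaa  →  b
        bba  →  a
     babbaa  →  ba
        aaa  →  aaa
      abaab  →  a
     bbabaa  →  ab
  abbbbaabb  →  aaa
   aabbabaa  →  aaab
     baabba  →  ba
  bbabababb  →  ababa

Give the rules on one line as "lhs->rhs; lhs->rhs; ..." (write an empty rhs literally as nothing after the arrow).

  | aab
  | bbbbbaa => bbbaa => baa => b
  | bba => a
  | babbaa => baaa => ba

baa->b; bb->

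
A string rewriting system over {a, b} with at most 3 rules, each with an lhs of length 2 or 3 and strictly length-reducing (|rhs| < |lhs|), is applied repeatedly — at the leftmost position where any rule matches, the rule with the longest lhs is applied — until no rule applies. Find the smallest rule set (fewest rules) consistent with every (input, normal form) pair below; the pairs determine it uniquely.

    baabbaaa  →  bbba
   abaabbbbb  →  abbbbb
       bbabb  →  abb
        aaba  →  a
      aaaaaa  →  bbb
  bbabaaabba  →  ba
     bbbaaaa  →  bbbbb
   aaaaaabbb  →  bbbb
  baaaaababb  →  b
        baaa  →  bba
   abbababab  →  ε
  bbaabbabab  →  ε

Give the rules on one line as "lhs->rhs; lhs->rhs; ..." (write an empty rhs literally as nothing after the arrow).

aa->b; aab->; bab->ab

  | baabbaaa => bbaaa => bbba
  | abaabbbbb => abbbbb
  | bbabb => babb => abb
  | aaba => a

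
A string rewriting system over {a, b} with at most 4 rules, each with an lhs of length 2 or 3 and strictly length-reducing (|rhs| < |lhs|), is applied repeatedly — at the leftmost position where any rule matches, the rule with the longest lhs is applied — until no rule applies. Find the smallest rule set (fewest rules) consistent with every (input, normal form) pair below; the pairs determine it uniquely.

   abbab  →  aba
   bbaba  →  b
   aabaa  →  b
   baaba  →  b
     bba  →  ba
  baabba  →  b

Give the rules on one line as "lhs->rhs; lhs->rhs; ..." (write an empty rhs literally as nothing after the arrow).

  | abbab => abab => aba
  | bbaba => baba => baa => bb => b
  | aabaa => bbaa => baa => bb => b
  | baaba => bbba => baa => bb => b

aa->b; bab->ba; bb->b; bbb->ba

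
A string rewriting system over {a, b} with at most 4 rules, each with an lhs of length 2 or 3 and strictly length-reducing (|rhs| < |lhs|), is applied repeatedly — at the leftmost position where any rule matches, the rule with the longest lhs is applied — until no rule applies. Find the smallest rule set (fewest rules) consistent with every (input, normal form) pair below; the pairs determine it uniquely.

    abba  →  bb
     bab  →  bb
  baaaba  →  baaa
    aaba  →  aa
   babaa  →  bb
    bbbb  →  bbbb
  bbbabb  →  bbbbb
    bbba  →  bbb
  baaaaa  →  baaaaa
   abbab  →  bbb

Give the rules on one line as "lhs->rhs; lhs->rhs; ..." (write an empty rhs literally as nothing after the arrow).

aab->a; ab->b; bba->bb

  | abba => bba => bb
  | bab => bb
  | baaaba => baaa
  | aaba => aa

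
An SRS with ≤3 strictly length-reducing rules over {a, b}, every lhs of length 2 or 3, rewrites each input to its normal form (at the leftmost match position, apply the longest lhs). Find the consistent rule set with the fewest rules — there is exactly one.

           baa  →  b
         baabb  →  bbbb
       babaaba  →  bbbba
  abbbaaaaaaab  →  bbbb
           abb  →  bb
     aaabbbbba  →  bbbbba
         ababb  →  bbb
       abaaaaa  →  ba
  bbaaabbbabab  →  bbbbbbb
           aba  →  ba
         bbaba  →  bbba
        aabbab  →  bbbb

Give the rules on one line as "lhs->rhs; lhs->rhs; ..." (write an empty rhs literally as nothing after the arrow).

aa->; aab->bb; ab->b

  | baa => b
  | baabb => bbbb
  | babaaba => bbaaba => bbbba
  | abbbaaaaaaab => bbbaaaaaaab => bbbaaaaab => bbbaaab => bbbab => bbbb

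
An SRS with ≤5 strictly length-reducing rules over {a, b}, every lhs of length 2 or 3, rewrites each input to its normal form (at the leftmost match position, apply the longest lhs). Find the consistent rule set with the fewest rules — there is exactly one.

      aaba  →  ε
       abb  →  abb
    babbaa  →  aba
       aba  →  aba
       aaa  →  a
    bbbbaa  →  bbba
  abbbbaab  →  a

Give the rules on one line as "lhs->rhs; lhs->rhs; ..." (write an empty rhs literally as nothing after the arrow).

  | aaba => aa => ε
  | abb
  | babbaa => abbaa => aba
  | aba

aa->; aab->a; baa->a; bab->ab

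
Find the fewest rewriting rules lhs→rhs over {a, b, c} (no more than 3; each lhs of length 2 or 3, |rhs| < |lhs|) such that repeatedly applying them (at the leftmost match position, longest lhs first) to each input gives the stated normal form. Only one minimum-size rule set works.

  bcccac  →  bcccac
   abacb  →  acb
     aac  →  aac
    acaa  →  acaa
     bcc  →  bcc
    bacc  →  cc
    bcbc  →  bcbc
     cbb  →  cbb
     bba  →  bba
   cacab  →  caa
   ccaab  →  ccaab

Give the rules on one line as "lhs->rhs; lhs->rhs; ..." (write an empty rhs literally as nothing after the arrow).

  | bcccac
  | abacb => acb
  | aac
  | acaa

bac->c; cab->a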